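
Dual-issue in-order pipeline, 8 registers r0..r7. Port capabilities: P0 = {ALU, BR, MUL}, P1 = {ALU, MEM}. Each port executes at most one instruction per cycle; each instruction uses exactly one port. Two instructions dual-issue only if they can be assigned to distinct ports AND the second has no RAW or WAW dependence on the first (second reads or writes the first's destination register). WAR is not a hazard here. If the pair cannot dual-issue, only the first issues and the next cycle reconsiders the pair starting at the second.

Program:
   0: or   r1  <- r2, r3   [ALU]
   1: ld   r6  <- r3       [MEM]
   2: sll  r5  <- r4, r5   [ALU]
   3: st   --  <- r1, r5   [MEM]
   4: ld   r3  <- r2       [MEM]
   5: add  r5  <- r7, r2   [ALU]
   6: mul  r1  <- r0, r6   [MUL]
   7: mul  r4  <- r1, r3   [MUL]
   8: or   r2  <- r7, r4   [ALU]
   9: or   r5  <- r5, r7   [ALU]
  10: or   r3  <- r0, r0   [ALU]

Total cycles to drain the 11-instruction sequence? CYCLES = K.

CYCLES = 8

#0 head=0: or ld i0+i1 dual
#1 head=2: sll i2 RAW r5
#2 head=3: st i3 no-port MEM/MEM
#3 head=4: ld add i4+i5 dual
#4 head=6: mul i6 no-port MUL/MUL
#5 head=7: mul i7 RAW r4
#6 head=8: or or i8+i9 dual
#7 head=10: or i10 tail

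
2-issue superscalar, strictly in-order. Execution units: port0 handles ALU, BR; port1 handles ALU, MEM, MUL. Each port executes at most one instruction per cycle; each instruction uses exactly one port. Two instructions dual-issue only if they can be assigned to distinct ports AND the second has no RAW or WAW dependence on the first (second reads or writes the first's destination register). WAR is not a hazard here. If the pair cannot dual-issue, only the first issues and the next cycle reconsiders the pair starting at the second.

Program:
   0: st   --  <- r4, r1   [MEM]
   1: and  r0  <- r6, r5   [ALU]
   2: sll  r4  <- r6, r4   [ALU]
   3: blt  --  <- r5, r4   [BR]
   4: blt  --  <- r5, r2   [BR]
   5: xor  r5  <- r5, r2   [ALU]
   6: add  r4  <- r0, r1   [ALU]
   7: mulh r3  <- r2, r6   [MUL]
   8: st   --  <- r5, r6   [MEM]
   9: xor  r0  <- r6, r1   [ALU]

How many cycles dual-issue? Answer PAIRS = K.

PAIRS = 4

#0 head=0: st+and i0&i1 pair
#1 head=2: sll i2 RAW r4
#2 head=3: blt i3 no-port BR/BR
#3 head=4: blt+xor i4&i5 pair
#4 head=6: add+mulh i6&i7 pair
#5 head=8: st+xor i8&i9 pair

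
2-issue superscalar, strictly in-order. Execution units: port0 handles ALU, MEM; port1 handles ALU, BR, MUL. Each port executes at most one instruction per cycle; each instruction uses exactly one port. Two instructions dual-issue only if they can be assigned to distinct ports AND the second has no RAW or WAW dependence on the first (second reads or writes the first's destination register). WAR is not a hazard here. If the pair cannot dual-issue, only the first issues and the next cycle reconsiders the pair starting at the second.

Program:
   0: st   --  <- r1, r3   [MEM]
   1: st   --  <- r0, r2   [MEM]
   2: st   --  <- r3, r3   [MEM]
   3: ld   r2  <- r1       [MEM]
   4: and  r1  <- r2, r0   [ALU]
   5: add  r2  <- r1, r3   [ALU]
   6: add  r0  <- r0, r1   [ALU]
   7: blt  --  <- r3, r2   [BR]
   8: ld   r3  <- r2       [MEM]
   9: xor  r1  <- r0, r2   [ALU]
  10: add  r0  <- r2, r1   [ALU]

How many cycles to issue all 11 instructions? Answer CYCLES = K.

CYCLES = 9

c0: i0 st  no-port MEM/MEM
c1: i1 st  no-port MEM/MEM
c2: i2 st  no-port MEM/MEM
c3: i3 ld  RAW r2
c4: i4 and  RAW r1
c5: i5/i6 add add  2-wide
c6: i7/i8 blt ld  2-wide
c7: i9 xor  RAW r1
c8: i10 add  tail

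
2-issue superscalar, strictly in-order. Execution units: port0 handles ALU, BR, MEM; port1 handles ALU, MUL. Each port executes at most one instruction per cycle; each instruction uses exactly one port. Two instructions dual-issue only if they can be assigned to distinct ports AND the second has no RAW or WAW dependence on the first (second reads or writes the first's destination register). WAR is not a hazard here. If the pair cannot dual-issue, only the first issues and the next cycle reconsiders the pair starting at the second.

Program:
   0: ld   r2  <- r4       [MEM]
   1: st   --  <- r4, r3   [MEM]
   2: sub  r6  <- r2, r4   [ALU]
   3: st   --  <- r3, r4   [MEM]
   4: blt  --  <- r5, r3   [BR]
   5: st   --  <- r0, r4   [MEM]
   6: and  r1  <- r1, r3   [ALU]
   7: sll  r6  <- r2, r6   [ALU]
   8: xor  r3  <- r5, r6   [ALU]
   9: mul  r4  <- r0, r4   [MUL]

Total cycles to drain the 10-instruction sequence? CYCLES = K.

#0 head=0: ld i0 no-port MEM/MEM
#1 head=1: st;sub i1+i2 dual
#2 head=3: st i3 no-port MEM/BR
#3 head=4: blt i4 no-port BR/MEM
#4 head=5: st;and i5+i6 dual
#5 head=7: sll i7 RAW r6
#6 head=8: xor;mul i8+i9 dual

CYCLES = 7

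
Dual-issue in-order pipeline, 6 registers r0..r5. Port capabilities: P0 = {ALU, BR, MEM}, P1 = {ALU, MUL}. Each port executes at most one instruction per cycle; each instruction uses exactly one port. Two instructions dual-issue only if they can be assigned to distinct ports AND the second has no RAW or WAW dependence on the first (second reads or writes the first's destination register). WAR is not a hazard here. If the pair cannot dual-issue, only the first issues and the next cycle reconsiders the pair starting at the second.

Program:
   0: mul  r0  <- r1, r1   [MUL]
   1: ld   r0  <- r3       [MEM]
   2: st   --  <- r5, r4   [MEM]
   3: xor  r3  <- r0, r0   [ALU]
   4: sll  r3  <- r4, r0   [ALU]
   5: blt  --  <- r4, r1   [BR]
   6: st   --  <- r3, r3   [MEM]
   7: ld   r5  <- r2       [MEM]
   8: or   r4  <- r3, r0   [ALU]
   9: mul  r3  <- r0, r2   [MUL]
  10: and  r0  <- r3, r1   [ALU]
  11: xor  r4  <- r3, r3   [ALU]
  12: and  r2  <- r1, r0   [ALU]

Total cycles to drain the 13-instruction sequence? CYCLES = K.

#0 head=0: mul.MUL i0 WAW r0
#1 head=1: ld.MEM i1 no-port MEM/MEM
#2 head=2: st.MEM xor.ALU i2,i3 2-wide
#3 head=4: sll.ALU blt.BR i4,i5 2-wide
#4 head=6: st.MEM i6 no-port MEM/MEM
#5 head=7: ld.MEM or.ALU i7,i8 2-wide
#6 head=9: mul.MUL i9 RAW r3
#7 head=10: and.ALU xor.ALU i10,i11 2-wide
#8 head=12: and.ALU i12 tail

CYCLES = 9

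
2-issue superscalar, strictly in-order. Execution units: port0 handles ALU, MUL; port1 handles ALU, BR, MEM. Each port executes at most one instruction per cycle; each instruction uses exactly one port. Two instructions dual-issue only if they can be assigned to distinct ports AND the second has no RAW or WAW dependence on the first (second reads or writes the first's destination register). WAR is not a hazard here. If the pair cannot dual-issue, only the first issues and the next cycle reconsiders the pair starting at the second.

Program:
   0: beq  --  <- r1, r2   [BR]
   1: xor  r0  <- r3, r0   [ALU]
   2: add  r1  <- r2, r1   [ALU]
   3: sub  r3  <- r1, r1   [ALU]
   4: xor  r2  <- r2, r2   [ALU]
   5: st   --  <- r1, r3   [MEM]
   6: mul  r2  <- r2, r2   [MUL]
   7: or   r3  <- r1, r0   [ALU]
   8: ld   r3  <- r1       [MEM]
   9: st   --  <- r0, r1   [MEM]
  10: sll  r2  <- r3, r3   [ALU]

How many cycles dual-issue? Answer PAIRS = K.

PAIRS = 4

  cy0 -> i0&i1 (beq.BR+xor.ALU) dual
  cy1 -> i2 (add.ALU) RAW r1
  cy2 -> i3&i4 (sub.ALU+xor.ALU) dual
  cy3 -> i5&i6 (st.MEM+mul.MUL) dual
  cy4 -> i7 (or.ALU) WAW r3
  cy5 -> i8 (ld.MEM) no-port MEM/MEM
  cy6 -> i9&i10 (st.MEM+sll.ALU) dual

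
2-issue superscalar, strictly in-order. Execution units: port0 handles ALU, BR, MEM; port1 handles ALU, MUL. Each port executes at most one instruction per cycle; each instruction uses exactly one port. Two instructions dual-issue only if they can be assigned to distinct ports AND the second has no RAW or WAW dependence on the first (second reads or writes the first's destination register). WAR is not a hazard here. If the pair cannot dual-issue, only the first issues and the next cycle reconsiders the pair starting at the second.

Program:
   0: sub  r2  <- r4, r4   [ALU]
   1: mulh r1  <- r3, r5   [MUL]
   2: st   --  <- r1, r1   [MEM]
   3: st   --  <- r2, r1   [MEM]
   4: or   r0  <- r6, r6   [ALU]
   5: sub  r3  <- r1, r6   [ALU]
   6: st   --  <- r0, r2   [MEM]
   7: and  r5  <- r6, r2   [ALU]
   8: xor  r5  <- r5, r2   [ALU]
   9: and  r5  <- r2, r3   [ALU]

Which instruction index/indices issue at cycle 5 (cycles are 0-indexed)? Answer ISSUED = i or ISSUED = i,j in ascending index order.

ISSUED = 8

c0: i0&i1 sub.ALU+mulh.MUL  pair
c1: i2 st.MEM  no-port MEM/MEM
c2: i3&i4 st.MEM+or.ALU  pair
c3: i5&i6 sub.ALU+st.MEM  pair
c4: i7 and.ALU  RAW+WAW r5
c5: i8 xor.ALU  WAW r5
c6: i9 and.ALU  tail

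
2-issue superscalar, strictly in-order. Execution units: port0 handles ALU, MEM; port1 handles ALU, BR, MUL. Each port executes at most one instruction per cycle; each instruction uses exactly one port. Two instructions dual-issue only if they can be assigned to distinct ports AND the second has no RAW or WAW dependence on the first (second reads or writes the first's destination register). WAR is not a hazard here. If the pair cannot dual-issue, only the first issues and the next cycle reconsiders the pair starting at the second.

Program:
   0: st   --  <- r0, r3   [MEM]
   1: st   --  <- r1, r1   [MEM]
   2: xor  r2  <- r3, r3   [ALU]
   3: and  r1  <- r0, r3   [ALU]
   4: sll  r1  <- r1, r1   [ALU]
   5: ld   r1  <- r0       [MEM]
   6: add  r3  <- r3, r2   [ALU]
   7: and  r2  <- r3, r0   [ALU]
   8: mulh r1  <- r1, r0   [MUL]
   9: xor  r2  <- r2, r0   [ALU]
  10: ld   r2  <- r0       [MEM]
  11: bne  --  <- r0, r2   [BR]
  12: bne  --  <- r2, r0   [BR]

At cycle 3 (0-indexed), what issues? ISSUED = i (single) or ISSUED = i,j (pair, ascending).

  cy0 -> i0 (st.MEM) no-port MEM/MEM
  cy1 -> i1,i2 (st.MEM xor.ALU) 2-wide
  cy2 -> i3 (and.ALU) RAW+WAW r1
  cy3 -> i4 (sll.ALU) WAW r1
  cy4 -> i5,i6 (ld.MEM add.ALU) 2-wide
  cy5 -> i7,i8 (and.ALU mulh.MUL) 2-wide
  cy6 -> i9 (xor.ALU) WAW r2
  cy7 -> i10 (ld.MEM) RAW r2
  cy8 -> i11 (bne.BR) no-port BR/BR
  cy9 -> i12 (bne.BR) tail

ISSUED = 4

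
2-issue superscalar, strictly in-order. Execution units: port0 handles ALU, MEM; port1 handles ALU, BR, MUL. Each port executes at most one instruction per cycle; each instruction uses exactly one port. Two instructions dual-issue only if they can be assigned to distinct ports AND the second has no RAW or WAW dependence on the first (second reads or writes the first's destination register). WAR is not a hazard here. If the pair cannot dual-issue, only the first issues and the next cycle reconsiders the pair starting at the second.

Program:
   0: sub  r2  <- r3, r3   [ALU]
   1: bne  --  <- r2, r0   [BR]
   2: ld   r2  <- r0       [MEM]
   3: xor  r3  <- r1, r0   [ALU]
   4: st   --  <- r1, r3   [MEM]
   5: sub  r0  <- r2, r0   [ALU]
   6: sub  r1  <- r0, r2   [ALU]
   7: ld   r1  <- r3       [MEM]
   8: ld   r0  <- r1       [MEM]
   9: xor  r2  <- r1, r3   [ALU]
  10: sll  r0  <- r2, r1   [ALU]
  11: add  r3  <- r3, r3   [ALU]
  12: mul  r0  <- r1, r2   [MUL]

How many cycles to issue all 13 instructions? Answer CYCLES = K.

0. sub.ALU @i0  | RAW r2
1. bne.BR/ld.MEM @i1/i2  | dual
2. xor.ALU @i3  | RAW r3
3. st.MEM/sub.ALU @i4/i5  | dual
4. sub.ALU @i6  | WAW r1
5. ld.MEM @i7  | no-port MEM/MEM
6. ld.MEM/xor.ALU @i8/i9  | dual
7. sll.ALU/add.ALU @i10/i11  | dual
8. mul.MUL @i12  | tail

CYCLES = 9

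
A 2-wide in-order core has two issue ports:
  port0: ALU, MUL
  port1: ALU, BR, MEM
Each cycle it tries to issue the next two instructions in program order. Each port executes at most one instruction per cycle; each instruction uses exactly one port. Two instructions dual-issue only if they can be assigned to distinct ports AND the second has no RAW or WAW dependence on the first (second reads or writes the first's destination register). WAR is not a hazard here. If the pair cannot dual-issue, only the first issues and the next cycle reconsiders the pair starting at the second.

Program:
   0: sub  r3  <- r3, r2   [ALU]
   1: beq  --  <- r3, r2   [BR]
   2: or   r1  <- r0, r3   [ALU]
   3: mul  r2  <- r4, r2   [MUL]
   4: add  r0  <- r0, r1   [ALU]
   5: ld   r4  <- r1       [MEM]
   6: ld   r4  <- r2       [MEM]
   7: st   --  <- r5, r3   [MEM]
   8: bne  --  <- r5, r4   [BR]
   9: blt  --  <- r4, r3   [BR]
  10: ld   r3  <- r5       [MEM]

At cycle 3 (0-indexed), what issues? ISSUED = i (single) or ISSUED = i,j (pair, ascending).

ISSUED = 5

t=0 i0:sub.ALU ; RAW r3
t=1 i1,i2:beq.BR/or.ALU ; pair
t=2 i3,i4:mul.MUL/add.ALU ; pair
t=3 i5:ld.MEM ; no-port MEM/MEM
t=4 i6:ld.MEM ; no-port MEM/MEM
t=5 i7:st.MEM ; no-port MEM/BR
t=6 i8:bne.BR ; no-port BR/BR
t=7 i9:blt.BR ; no-port BR/MEM
t=8 i10:ld.MEM ; tail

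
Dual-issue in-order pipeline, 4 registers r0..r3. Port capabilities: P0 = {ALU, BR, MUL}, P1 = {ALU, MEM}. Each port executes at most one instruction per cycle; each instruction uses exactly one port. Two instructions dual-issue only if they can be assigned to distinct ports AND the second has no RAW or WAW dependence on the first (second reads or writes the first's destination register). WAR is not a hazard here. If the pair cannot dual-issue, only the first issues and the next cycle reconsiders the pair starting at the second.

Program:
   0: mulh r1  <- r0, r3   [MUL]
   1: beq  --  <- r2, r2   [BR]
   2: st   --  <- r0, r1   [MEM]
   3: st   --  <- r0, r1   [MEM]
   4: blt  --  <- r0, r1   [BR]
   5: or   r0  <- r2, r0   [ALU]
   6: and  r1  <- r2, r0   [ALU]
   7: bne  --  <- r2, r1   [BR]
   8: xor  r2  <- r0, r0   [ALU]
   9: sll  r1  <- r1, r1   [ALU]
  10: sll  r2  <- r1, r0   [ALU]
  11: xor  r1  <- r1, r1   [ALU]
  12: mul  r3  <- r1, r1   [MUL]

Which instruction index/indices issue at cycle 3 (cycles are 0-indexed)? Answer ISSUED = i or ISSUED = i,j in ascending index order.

ISSUED = 5

#0 head=0: mulh.MUL i0 no-port MUL/BR
#1 head=1: beq.BR+st.MEM i1+i2 2-wide
#2 head=3: st.MEM+blt.BR i3+i4 2-wide
#3 head=5: or.ALU i5 RAW r0
#4 head=6: and.ALU i6 RAW r1
#5 head=7: bne.BR+xor.ALU i7+i8 2-wide
#6 head=9: sll.ALU i9 RAW r1
#7 head=10: sll.ALU+xor.ALU i10+i11 2-wide
#8 head=12: mul.MUL i12 tail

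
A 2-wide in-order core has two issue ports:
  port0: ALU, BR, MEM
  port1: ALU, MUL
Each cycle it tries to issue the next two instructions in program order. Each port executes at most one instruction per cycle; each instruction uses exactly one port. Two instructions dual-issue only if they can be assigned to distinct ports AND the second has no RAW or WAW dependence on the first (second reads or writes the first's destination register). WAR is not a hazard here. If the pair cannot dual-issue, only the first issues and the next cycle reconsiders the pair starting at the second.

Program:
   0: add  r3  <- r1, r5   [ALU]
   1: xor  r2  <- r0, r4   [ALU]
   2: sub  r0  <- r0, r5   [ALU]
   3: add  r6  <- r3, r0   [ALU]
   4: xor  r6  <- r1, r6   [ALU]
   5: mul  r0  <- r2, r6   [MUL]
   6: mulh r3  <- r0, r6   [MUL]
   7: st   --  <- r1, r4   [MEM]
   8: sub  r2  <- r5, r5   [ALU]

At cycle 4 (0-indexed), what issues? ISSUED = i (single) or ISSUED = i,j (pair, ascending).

ISSUED = 5

#0 head=0: add.ALU;xor.ALU i0/i1 pair
#1 head=2: sub.ALU i2 RAW r0
#2 head=3: add.ALU i3 RAW+WAW r6
#3 head=4: xor.ALU i4 RAW r6
#4 head=5: mul.MUL i5 no-port MUL/MUL
#5 head=6: mulh.MUL;st.MEM i6/i7 pair
#6 head=8: sub.ALU i8 tail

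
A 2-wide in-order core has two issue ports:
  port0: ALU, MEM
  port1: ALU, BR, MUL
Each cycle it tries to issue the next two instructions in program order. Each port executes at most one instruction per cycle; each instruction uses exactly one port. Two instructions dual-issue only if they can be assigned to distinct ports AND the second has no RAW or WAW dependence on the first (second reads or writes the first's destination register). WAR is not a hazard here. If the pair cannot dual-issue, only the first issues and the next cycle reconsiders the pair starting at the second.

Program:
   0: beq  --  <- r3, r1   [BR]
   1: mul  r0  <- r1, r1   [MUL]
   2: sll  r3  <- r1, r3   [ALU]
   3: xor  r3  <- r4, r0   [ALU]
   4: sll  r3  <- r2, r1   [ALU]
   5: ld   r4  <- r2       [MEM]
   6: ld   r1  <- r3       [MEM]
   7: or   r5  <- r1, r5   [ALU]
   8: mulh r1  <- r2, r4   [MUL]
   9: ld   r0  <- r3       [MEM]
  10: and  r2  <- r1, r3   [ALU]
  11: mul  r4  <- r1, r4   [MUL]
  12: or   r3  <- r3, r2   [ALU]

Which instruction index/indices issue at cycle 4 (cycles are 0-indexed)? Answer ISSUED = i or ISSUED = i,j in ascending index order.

0. beq @i0  | no-port BR/MUL
1. mul;sll @i1+i2  | 2-wide
2. xor @i3  | WAW r3
3. sll;ld @i4+i5  | 2-wide
4. ld @i6  | RAW r1
5. or;mulh @i7+i8  | 2-wide
6. ld;and @i9+i10  | 2-wide
7. mul;or @i11+i12  | 2-wide

ISSUED = 6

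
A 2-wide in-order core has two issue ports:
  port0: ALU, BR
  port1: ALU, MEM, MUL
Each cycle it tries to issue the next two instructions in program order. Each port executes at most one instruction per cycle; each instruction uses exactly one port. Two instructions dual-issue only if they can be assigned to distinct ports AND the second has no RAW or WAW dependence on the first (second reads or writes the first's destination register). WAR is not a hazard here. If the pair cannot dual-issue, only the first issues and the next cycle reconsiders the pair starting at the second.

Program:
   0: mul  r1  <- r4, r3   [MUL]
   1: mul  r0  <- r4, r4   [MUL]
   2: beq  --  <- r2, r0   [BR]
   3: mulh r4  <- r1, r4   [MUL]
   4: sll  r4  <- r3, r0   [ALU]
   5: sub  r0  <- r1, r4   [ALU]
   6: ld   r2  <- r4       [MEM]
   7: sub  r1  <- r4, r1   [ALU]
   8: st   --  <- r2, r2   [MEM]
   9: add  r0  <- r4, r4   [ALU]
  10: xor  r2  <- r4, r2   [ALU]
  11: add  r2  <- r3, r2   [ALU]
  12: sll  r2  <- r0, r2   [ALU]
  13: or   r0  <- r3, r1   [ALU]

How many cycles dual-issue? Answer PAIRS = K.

PAIRS = 5

0. mul @i0  | no-port MUL/MUL
1. mul @i1  | RAW r0
2. beq/mulh @i2+i3  | 2-wide
3. sll @i4  | RAW r4
4. sub/ld @i5+i6  | 2-wide
5. sub/st @i7+i8  | 2-wide
6. add/xor @i9+i10  | 2-wide
7. add @i11  | RAW+WAW r2
8. sll/or @i12+i13  | 2-wide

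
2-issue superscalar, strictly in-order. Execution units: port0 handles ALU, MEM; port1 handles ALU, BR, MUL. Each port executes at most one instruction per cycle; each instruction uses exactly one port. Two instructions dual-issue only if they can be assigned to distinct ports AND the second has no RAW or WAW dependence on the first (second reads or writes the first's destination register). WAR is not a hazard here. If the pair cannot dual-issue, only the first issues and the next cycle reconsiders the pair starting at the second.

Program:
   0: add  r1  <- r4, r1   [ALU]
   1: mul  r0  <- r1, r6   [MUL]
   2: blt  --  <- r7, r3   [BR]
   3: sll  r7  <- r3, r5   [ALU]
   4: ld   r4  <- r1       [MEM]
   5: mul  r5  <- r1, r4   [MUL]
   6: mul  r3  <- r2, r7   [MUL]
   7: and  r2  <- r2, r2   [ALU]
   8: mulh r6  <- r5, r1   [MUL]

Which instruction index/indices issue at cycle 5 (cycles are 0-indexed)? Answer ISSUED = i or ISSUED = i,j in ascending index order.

ISSUED = 6,7

[0] i0  add.ALU  -- RAW r1
[1] i1  mul.MUL  -- no-port MUL/BR
[2] i2+i3  blt.BR sll.ALU  -- dual
[3] i4  ld.MEM  -- RAW r4
[4] i5  mul.MUL  -- no-port MUL/MUL
[5] i6+i7  mul.MUL and.ALU  -- dual
[6] i8  mulh.MUL  -- tail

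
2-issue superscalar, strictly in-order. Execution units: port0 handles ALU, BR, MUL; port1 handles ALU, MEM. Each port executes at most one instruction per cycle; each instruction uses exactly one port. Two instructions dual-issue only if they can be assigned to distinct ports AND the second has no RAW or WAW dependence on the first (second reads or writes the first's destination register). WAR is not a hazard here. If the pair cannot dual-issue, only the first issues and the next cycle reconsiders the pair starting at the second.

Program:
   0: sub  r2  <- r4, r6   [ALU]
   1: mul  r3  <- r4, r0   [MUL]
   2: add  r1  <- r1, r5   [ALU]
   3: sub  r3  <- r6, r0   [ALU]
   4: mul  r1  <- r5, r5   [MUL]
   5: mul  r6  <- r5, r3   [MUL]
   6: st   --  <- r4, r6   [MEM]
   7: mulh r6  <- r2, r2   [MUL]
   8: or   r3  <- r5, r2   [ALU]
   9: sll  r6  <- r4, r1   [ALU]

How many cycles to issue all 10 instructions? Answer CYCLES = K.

  cy0 -> i0+i1 (sub+mul) dual
  cy1 -> i2+i3 (add+sub) dual
  cy2 -> i4 (mul) no-port MUL/MUL
  cy3 -> i5 (mul) RAW r6
  cy4 -> i6+i7 (st+mulh) dual
  cy5 -> i8+i9 (or+sll) dual

CYCLES = 6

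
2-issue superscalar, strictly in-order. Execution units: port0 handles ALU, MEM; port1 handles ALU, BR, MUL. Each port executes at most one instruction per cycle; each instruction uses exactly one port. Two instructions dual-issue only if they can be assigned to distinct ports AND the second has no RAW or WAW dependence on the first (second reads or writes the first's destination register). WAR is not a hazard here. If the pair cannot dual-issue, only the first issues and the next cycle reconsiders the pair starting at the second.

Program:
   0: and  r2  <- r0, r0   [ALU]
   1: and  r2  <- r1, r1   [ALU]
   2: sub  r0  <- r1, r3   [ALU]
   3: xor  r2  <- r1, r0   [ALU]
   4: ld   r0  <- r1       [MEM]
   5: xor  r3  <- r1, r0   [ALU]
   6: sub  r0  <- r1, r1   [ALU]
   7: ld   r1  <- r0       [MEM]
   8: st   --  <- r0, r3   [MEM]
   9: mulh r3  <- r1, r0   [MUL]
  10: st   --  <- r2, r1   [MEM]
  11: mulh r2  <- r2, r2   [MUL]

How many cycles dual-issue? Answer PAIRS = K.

PAIRS = 5

t=0 i0:and.ALU ; WAW r2
t=1 i1,i2:and.ALU sub.ALU ; 2-wide
t=2 i3,i4:xor.ALU ld.MEM ; 2-wide
t=3 i5,i6:xor.ALU sub.ALU ; 2-wide
t=4 i7:ld.MEM ; no-port MEM/MEM
t=5 i8,i9:st.MEM mulh.MUL ; 2-wide
t=6 i10,i11:st.MEM mulh.MUL ; 2-wide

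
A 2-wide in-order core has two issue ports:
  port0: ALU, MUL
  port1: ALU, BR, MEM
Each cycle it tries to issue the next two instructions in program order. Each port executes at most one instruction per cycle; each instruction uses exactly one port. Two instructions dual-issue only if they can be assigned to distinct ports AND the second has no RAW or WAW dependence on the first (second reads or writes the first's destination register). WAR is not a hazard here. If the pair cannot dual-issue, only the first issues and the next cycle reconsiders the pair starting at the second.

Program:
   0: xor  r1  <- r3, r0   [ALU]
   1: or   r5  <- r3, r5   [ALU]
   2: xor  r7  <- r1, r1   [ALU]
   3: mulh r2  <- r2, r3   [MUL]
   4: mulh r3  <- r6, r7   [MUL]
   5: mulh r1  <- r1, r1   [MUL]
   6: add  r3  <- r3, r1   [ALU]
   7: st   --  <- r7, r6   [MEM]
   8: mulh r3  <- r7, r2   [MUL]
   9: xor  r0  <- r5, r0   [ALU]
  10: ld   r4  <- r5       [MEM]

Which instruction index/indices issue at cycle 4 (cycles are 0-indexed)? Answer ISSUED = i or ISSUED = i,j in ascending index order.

t=0 i0+i1:xor.ALU/or.ALU ; 2-wide
t=1 i2+i3:xor.ALU/mulh.MUL ; 2-wide
t=2 i4:mulh.MUL ; no-port MUL/MUL
t=3 i5:mulh.MUL ; RAW r1
t=4 i6+i7:add.ALU/st.MEM ; 2-wide
t=5 i8+i9:mulh.MUL/xor.ALU ; 2-wide
t=6 i10:ld.MEM ; tail

ISSUED = 6,7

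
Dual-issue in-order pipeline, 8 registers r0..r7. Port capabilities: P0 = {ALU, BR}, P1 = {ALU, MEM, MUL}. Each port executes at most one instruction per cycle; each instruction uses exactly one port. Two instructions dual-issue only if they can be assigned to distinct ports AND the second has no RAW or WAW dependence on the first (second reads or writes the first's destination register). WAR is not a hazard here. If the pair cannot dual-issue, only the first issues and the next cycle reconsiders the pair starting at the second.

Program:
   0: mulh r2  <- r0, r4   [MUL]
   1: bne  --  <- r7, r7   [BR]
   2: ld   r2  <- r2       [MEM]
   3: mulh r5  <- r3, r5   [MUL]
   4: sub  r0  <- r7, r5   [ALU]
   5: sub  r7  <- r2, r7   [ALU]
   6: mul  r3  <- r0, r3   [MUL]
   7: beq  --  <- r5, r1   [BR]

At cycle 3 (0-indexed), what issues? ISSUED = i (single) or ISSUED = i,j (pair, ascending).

c0: i0/i1 mulh.MUL+bne.BR  2-wide
c1: i2 ld.MEM  no-port MEM/MUL
c2: i3 mulh.MUL  RAW r5
c3: i4/i5 sub.ALU+sub.ALU  2-wide
c4: i6/i7 mul.MUL+beq.BR  2-wide

ISSUED = 4,5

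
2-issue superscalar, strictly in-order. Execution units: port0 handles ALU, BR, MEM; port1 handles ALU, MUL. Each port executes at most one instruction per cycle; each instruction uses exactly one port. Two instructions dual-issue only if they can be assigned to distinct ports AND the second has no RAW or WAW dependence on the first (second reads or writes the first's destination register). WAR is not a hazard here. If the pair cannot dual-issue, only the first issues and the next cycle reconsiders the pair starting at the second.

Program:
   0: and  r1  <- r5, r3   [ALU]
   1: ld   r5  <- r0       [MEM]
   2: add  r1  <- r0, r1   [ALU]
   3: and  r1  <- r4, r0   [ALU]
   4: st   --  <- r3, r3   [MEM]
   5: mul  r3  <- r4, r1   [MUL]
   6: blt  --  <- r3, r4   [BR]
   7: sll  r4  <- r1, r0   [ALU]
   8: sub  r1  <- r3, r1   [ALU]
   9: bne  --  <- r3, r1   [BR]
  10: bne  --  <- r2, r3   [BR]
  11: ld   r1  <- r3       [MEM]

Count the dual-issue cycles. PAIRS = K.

PAIRS = 3

  cy0 -> i0+i1 (and/ld) pair
  cy1 -> i2 (add) WAW r1
  cy2 -> i3+i4 (and/st) pair
  cy3 -> i5 (mul) RAW r3
  cy4 -> i6+i7 (blt/sll) pair
  cy5 -> i8 (sub) RAW r1
  cy6 -> i9 (bne) no-port BR/BR
  cy7 -> i10 (bne) no-port BR/MEM
  cy8 -> i11 (ld) tail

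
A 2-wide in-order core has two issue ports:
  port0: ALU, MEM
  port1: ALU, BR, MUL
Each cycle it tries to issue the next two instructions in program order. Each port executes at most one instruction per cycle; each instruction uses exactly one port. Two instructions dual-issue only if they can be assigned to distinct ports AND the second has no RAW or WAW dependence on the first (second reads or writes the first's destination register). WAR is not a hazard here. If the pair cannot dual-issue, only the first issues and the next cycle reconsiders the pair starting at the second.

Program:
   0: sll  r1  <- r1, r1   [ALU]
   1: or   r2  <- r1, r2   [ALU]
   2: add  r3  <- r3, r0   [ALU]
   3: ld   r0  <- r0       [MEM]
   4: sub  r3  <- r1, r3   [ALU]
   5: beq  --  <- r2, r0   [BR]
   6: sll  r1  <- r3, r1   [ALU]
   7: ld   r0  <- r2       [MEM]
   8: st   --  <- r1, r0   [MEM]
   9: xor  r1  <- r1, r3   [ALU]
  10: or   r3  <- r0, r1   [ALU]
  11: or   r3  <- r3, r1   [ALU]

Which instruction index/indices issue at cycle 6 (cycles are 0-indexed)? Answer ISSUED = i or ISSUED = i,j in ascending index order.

0. sll.ALU @i0  | RAW r1
1. or.ALU;add.ALU @i1+i2  | 2-wide
2. ld.MEM;sub.ALU @i3+i4  | 2-wide
3. beq.BR;sll.ALU @i5+i6  | 2-wide
4. ld.MEM @i7  | no-port MEM/MEM
5. st.MEM;xor.ALU @i8+i9  | 2-wide
6. or.ALU @i10  | RAW+WAW r3
7. or.ALU @i11  | tail

ISSUED = 10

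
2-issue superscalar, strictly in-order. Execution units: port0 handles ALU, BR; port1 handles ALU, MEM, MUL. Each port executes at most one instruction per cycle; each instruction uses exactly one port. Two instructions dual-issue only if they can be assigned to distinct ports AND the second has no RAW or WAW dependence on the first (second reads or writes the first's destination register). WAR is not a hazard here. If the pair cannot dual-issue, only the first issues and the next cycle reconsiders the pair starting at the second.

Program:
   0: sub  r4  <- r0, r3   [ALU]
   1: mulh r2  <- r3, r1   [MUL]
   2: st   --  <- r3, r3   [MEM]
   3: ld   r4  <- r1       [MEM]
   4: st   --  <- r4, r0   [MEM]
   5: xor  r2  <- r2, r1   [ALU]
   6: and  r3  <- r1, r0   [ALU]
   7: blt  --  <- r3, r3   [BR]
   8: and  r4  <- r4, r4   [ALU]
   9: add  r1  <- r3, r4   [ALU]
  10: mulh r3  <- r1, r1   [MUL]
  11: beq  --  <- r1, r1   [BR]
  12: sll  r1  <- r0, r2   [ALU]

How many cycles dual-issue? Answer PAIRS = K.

#0 head=0: sub.ALU;mulh.MUL i0+i1 dual
#1 head=2: st.MEM i2 no-port MEM/MEM
#2 head=3: ld.MEM i3 no-port MEM/MEM
#3 head=4: st.MEM;xor.ALU i4+i5 dual
#4 head=6: and.ALU i6 RAW r3
#5 head=7: blt.BR;and.ALU i7+i8 dual
#6 head=9: add.ALU i9 RAW r1
#7 head=10: mulh.MUL;beq.BR i10+i11 dual
#8 head=12: sll.ALU i12 tail

PAIRS = 4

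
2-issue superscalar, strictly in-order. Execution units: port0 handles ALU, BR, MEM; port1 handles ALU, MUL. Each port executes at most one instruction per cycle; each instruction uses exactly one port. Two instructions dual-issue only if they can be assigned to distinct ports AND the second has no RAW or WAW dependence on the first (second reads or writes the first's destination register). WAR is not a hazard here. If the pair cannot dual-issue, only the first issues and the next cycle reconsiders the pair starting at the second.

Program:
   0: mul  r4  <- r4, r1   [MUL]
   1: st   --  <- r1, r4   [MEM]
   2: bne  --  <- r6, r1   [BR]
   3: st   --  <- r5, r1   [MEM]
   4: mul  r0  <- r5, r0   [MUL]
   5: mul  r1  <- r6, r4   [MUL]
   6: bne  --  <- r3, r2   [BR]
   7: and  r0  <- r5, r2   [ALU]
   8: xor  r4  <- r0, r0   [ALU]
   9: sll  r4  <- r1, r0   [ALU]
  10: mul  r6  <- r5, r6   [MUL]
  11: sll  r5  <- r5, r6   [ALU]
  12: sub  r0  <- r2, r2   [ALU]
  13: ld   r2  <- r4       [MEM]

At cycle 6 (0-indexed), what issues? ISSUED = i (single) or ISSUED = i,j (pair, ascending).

ISSUED = 8

#0 head=0: mul i0 RAW r4
#1 head=1: st i1 no-port MEM/BR
#2 head=2: bne i2 no-port BR/MEM
#3 head=3: st+mul i3&i4 2-wide
#4 head=5: mul+bne i5&i6 2-wide
#5 head=7: and i7 RAW r0
#6 head=8: xor i8 WAW r4
#7 head=9: sll+mul i9&i10 2-wide
#8 head=11: sll+sub i11&i12 2-wide
#9 head=13: ld i13 tail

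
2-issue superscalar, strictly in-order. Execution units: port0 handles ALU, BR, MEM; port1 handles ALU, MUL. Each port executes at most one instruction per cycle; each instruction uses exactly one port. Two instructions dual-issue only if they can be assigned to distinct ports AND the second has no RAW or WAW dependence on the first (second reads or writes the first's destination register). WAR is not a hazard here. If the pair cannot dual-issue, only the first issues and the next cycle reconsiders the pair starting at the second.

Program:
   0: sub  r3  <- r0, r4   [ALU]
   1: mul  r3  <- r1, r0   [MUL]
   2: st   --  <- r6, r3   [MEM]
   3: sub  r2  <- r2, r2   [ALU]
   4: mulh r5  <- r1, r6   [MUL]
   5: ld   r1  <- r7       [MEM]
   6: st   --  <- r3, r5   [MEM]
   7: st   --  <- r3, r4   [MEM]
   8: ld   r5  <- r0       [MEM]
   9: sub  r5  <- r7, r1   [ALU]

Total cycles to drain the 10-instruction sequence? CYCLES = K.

t=0 i0:sub.ALU ; WAW r3
t=1 i1:mul.MUL ; RAW r3
t=2 i2+i3:st.MEM/sub.ALU ; 2-wide
t=3 i4+i5:mulh.MUL/ld.MEM ; 2-wide
t=4 i6:st.MEM ; no-port MEM/MEM
t=5 i7:st.MEM ; no-port MEM/MEM
t=6 i8:ld.MEM ; WAW r5
t=7 i9:sub.ALU ; tail

CYCLES = 8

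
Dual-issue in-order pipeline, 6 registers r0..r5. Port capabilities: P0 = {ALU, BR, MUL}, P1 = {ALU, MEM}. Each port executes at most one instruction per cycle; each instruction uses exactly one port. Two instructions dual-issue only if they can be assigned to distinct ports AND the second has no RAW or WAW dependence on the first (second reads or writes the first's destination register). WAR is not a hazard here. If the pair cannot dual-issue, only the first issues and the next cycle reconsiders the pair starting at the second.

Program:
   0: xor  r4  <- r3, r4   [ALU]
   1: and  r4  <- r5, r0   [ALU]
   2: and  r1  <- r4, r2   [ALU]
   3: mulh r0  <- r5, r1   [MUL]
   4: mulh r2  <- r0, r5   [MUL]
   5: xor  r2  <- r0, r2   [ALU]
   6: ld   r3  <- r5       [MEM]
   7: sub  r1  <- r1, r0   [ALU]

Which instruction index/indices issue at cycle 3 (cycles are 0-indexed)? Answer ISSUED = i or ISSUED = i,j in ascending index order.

0. xor.ALU @i0  | WAW r4
1. and.ALU @i1  | RAW r4
2. and.ALU @i2  | RAW r1
3. mulh.MUL @i3  | no-port MUL/MUL
4. mulh.MUL @i4  | RAW+WAW r2
5. xor.ALU ld.MEM @i5&i6  | dual
6. sub.ALU @i7  | tail

ISSUED = 3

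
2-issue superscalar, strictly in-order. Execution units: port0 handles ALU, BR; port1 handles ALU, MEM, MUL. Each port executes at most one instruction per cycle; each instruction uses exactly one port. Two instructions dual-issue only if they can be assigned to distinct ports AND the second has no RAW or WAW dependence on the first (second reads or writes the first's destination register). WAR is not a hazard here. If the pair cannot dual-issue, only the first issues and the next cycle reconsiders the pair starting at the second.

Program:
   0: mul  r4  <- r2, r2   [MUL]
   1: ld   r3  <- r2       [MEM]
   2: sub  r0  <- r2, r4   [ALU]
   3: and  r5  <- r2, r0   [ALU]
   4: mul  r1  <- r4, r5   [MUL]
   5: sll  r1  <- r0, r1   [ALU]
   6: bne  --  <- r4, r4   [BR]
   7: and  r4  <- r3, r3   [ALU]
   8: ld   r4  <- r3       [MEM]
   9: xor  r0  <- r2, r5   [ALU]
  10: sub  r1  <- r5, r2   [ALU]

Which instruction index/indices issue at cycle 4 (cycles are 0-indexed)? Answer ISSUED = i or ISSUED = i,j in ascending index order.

#0 head=0: mul i0 no-port MUL/MEM
#1 head=1: ld;sub i1,i2 dual
#2 head=3: and i3 RAW r5
#3 head=4: mul i4 RAW+WAW r1
#4 head=5: sll;bne i5,i6 dual
#5 head=7: and i7 WAW r4
#6 head=8: ld;xor i8,i9 dual
#7 head=10: sub i10 tail

ISSUED = 5,6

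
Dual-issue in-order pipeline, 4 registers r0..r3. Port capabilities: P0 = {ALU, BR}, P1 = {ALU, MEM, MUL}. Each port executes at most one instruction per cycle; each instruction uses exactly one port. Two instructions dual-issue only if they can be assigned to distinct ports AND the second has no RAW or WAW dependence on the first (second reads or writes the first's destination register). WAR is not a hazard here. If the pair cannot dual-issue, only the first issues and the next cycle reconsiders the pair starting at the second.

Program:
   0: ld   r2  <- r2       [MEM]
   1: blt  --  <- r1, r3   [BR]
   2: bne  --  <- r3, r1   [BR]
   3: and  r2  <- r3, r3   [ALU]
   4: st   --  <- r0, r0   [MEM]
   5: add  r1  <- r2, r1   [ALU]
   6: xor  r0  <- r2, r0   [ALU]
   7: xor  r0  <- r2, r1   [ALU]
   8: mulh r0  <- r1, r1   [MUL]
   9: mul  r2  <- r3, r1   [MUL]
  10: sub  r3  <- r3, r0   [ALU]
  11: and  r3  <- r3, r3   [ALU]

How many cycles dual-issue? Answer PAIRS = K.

PAIRS = 4

#0 head=0: ld.MEM+blt.BR i0&i1 pair
#1 head=2: bne.BR+and.ALU i2&i3 pair
#2 head=4: st.MEM+add.ALU i4&i5 pair
#3 head=6: xor.ALU i6 WAW r0
#4 head=7: xor.ALU i7 WAW r0
#5 head=8: mulh.MUL i8 no-port MUL/MUL
#6 head=9: mul.MUL+sub.ALU i9&i10 pair
#7 head=11: and.ALU i11 tail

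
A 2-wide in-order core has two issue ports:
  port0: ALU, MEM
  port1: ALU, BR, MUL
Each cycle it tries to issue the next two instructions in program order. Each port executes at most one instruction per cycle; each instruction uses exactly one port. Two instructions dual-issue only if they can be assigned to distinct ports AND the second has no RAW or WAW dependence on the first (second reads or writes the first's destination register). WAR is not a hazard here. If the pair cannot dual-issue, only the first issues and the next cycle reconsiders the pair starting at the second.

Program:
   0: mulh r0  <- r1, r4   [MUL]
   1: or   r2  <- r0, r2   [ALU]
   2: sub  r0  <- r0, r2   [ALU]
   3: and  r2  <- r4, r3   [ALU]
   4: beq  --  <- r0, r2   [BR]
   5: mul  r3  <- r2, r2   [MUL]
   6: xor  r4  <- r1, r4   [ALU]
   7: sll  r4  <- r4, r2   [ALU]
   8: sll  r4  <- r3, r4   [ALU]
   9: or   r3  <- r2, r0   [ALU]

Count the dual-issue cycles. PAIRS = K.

t=0 i0:mulh ; RAW r0
t=1 i1:or ; RAW r2
t=2 i2,i3:sub;and ; dual
t=3 i4:beq ; no-port BR/MUL
t=4 i5,i6:mul;xor ; dual
t=5 i7:sll ; RAW+WAW r4
t=6 i8,i9:sll;or ; dual

PAIRS = 3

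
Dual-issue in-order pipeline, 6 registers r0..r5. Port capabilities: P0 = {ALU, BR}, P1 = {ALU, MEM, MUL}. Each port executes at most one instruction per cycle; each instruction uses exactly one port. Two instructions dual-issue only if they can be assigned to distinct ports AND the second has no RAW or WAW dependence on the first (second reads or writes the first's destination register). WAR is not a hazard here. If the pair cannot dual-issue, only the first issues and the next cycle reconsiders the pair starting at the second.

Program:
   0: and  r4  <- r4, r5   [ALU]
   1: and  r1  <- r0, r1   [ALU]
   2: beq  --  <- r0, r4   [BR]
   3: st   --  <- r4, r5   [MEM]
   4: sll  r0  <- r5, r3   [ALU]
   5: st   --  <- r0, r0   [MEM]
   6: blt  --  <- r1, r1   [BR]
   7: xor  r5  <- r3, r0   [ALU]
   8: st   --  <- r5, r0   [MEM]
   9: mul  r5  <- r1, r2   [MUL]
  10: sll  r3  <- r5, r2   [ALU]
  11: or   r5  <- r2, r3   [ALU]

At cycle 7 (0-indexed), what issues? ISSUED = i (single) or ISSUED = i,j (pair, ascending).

[0] i0,i1  and.ALU+and.ALU  -- dual
[1] i2,i3  beq.BR+st.MEM  -- dual
[2] i4  sll.ALU  -- RAW r0
[3] i5,i6  st.MEM+blt.BR  -- dual
[4] i7  xor.ALU  -- RAW r5
[5] i8  st.MEM  -- no-port MEM/MUL
[6] i9  mul.MUL  -- RAW r5
[7] i10  sll.ALU  -- RAW r3
[8] i11  or.ALU  -- tail

ISSUED = 10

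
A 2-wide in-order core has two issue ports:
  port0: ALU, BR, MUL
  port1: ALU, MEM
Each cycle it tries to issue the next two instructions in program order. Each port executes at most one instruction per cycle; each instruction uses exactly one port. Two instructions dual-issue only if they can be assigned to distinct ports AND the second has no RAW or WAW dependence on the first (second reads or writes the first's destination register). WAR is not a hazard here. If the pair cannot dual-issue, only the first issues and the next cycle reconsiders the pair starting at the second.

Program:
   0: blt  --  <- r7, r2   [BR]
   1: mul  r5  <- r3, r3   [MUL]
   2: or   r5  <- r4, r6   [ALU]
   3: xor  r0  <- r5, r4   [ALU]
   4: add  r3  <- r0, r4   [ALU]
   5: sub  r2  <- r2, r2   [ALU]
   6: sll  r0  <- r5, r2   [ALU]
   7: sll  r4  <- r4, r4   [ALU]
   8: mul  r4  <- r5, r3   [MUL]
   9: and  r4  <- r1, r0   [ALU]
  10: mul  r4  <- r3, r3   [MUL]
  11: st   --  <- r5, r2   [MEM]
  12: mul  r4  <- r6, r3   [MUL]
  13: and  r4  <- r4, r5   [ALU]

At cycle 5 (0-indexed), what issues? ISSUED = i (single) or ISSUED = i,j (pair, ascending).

ISSUED = 6,7

t=0 i0:blt.BR ; no-port BR/MUL
t=1 i1:mul.MUL ; WAW r5
t=2 i2:or.ALU ; RAW r5
t=3 i3:xor.ALU ; RAW r0
t=4 i4+i5:add.ALU;sub.ALU ; pair
t=5 i6+i7:sll.ALU;sll.ALU ; pair
t=6 i8:mul.MUL ; WAW r4
t=7 i9:and.ALU ; WAW r4
t=8 i10+i11:mul.MUL;st.MEM ; pair
t=9 i12:mul.MUL ; RAW+WAW r4
t=10 i13:and.ALU ; tail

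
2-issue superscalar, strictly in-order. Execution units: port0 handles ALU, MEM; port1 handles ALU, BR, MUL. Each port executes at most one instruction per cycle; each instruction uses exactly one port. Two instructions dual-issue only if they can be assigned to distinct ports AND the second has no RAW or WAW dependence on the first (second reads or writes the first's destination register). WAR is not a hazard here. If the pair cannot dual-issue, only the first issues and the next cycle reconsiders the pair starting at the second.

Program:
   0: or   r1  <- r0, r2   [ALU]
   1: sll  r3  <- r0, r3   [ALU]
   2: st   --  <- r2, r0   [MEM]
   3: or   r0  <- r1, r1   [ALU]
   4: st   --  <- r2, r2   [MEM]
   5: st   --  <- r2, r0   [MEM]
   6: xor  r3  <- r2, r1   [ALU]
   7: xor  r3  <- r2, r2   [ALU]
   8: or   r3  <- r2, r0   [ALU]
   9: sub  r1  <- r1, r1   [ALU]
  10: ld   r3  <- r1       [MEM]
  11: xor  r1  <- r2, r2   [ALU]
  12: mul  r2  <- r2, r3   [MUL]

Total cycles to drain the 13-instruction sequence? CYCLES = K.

  cy0 -> i0&i1 (or.ALU sll.ALU) 2-wide
  cy1 -> i2&i3 (st.MEM or.ALU) 2-wide
  cy2 -> i4 (st.MEM) no-port MEM/MEM
  cy3 -> i5&i6 (st.MEM xor.ALU) 2-wide
  cy4 -> i7 (xor.ALU) WAW r3
  cy5 -> i8&i9 (or.ALU sub.ALU) 2-wide
  cy6 -> i10&i11 (ld.MEM xor.ALU) 2-wide
  cy7 -> i12 (mul.MUL) tail

CYCLES = 8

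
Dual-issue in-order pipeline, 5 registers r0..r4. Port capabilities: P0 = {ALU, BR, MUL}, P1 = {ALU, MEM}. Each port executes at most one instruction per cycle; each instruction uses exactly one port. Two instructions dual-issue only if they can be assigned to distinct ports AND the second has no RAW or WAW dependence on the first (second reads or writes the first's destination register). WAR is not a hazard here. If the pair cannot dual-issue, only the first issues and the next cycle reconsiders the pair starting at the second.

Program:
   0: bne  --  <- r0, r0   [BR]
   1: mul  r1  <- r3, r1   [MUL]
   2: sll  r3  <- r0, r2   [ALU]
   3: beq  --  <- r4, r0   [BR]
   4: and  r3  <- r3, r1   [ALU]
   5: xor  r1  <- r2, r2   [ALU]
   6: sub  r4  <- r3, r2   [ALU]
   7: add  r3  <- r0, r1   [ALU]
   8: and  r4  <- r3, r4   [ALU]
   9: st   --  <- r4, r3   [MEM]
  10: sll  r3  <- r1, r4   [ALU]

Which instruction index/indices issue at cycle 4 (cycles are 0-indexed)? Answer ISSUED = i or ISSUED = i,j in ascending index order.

ISSUED = 7

t=0 i0:bne.BR ; no-port BR/MUL
t=1 i1&i2:mul.MUL+sll.ALU ; 2-wide
t=2 i3&i4:beq.BR+and.ALU ; 2-wide
t=3 i5&i6:xor.ALU+sub.ALU ; 2-wide
t=4 i7:add.ALU ; RAW r3
t=5 i8:and.ALU ; RAW r4
t=6 i9&i10:st.MEM+sll.ALU ; 2-wide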